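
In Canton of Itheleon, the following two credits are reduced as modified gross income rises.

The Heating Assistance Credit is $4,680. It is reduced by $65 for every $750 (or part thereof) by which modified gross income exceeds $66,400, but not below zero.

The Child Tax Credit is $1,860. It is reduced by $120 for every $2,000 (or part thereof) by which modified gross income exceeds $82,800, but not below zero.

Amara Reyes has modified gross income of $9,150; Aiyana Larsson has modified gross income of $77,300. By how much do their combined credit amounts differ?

Amara ($9,150): Heating Assistance Credit: $9,150 is at or below the $66,400 threshold, so the full $4,680 applies. Child Tax Credit: $9,150 is at or below the $82,800 threshold, so the full $1,860 applies. total $4,680 + $1,860 = $6,540
Aiyana ($77,300): Heating Assistance Credit: income exceeds $66,400 by $10,900, which is 15 full-or-partial $750 increments; reduction = 15 × $65 = $975, leaving $3,705. Child Tax Credit: $77,300 is at or below the $82,800 threshold, so the full $1,860 applies. total $3,705 + $1,860 = $5,565
Difference: |$6,540 − $5,565| = $975.

$975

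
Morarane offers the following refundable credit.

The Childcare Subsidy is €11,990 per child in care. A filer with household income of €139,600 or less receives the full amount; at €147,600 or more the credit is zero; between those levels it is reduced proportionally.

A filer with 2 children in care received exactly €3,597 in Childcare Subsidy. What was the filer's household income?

Full credit = 2 × €11,990 = €23,980.
€3,597 is 3,597/23,980 of the full €23,980, so 20,383/23,980 of the €8,000 range has been used: income = €139,600 + €8,000 × 20,383/23,980 = €146,400.

€146,400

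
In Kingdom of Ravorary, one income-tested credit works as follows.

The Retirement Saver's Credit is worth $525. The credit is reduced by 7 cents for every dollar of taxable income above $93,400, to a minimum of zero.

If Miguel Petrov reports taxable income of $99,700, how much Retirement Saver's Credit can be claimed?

$84

Retirement Saver's Credit: 7% of the $6,300 excess over $93,400 is $441; credit = $525 − $441 = $84.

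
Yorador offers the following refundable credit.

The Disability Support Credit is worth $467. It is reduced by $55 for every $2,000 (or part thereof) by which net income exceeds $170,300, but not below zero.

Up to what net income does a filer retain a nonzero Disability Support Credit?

After 8 increments the reduction is 8 × $55 = $440, leaving $27; one more increment wipes it out. Increment 8 ends at excess 8 × $2,000 = $16,000, so the highest qualifying income is $170,300 + $16,000 = $186,300.

$186,300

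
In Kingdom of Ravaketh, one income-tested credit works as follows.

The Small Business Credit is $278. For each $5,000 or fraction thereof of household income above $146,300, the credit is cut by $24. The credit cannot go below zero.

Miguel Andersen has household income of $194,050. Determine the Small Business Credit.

$38

Small Business Credit: income exceeds $146,300 by $47,750, which is 10 full-or-partial $5,000 increments; reduction = 10 × $24 = $240, leaving $38.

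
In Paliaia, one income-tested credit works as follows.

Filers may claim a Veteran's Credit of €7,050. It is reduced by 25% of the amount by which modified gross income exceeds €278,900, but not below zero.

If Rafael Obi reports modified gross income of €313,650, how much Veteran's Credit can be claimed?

Veteran's Credit: 25% of the €34,750 excess over €278,900 is €8,687.50 ≥ base, so the credit is €0.

€0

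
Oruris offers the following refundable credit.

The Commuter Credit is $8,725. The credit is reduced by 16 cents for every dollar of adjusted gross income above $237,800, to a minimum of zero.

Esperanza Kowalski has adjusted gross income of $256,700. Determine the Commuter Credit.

$5,701

Commuter Credit: 16% of the $18,900 excess over $237,800 is $3,024; credit = $8,725 − $3,024 = $5,701.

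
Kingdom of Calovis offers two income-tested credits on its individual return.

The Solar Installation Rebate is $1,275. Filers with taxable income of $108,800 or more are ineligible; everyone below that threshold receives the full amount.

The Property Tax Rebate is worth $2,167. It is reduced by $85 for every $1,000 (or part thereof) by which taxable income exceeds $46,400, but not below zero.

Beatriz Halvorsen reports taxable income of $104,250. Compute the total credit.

$1,275

Solar Installation Rebate: $104,250 is below the $108,800 cutoff, so the full $1,275 applies.
Property Tax Rebate: income exceeds $46,400 by $57,850 → 58 increments × $85 = $4,930 ≥ base, so the credit is $0.
Total: $1,275 + $0 = $1,275.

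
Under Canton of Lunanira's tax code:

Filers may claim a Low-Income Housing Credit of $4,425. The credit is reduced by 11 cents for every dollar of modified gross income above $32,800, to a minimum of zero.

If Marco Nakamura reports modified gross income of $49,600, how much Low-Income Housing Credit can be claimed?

$2,577

Low-Income Housing Credit: 11% of the $16,800 excess over $32,800 is $1,848; credit = $4,425 − $1,848 = $2,577.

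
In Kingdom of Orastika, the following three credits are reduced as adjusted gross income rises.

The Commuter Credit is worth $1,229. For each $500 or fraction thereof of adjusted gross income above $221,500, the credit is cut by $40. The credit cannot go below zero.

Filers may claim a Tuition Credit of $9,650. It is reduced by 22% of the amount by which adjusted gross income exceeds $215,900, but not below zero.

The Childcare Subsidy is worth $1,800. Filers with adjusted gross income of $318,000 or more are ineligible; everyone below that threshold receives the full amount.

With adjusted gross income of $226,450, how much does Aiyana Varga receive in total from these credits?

$9,958

Commuter Credit: income exceeds $221,500 by $4,950, which is 10 full-or-partial $500 increments; reduction = 10 × $40 = $400, leaving $829.
Tuition Credit: 22% of the $10,550 excess over $215,900 is $2,321; credit = $9,650 − $2,321 = $7,329.
Childcare Subsidy: $226,450 is below the $318,000 cutoff, so the full $1,800 applies.
Total: $829 + $7,329 + $1,800 = $9,958.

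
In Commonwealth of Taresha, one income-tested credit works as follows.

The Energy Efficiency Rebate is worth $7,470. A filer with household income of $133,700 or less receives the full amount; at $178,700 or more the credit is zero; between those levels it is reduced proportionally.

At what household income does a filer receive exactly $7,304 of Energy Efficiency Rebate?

$7,304 is 7,304/7,470 of the full $7,470, so 166/7,470 of the $45,000 range has been used: income = $133,700 + $45,000 × 166/7,470 = $134,700.

$134,700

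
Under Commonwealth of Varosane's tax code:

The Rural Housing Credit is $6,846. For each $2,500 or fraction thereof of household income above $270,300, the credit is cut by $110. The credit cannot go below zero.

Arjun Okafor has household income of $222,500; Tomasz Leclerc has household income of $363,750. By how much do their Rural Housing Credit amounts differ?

$4,180

Arjun ($222,500): Rural Housing Credit: $222,500 is at or below the $270,300 threshold, so the full $6,846 applies.
Tomasz ($363,750): Rural Housing Credit: income exceeds $270,300 by $93,450, which is 38 full-or-partial $2,500 increments; reduction = 38 × $110 = $4,180, leaving $2,666.
Difference: |$6,846 − $2,666| = $4,180.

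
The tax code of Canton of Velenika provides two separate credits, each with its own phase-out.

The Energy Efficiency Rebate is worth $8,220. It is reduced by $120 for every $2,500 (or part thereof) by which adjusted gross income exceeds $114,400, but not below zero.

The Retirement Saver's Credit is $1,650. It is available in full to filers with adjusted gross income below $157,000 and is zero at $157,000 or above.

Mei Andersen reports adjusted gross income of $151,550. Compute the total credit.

$8,070

Energy Efficiency Rebate: income exceeds $114,400 by $37,150, which is 15 full-or-partial $2,500 increments; reduction = 15 × $120 = $1,800, leaving $6,420.
Retirement Saver's Credit: $151,550 is below the $157,000 cutoff, so the full $1,650 applies.
Total: $6,420 + $1,650 = $8,070.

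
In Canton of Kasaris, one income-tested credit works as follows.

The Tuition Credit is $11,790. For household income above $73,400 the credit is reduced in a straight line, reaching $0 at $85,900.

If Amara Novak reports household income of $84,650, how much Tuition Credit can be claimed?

$1,179

Tuition Credit: $84,650 is $11,250 into a $12,500 phase-out range, leaving 1,250/12,500 of the credit: $11,790 × 1,250/12,500 = $1,179.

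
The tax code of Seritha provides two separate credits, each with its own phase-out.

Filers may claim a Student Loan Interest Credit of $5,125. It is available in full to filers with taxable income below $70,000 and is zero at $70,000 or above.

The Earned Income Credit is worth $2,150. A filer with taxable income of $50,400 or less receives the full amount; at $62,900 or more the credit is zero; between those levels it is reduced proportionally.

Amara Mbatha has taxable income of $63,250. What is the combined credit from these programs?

Student Loan Interest Credit: $63,250 is below the $70,000 cutoff, so the full $5,125 applies.
Earned Income Credit: $63,250 is at or above $62,900, so the credit is $0.
Total: $5,125 + $0 = $5,125.

$5,125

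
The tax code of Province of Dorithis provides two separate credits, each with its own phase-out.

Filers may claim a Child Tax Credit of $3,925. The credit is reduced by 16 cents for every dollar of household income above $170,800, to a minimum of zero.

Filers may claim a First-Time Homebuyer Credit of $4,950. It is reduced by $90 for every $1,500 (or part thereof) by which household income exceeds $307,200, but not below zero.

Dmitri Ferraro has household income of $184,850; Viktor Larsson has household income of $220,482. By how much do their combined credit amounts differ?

Dmitri ($184,850): Child Tax Credit: 16% of the $14,050 excess over $170,800 is $2,248; credit = $3,925 − $2,248 = $1,677. First-Time Homebuyer Credit: $184,850 is at or below the $307,200 threshold, so the full $4,950 applies. total $1,677 + $4,950 = $6,627
Viktor ($220,482): Child Tax Credit: 16% of the $49,682 excess over $170,800 is $7,949.12 ≥ base, so the credit is $0. First-Time Homebuyer Credit: $220,482 is at or below the $307,200 threshold, so the full $4,950 applies. total $0 + $4,950 = $4,950
Difference: |$6,627 − $4,950| = $1,677.

$1,677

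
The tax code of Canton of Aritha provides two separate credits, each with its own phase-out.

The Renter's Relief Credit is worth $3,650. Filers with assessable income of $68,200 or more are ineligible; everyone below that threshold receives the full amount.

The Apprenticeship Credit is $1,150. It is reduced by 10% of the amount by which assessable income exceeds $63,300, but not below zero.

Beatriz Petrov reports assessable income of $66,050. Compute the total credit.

$4,525

Renter's Relief Credit: $66,050 is below the $68,200 cutoff, so the full $3,650 applies.
Apprenticeship Credit: 10% of the $2,750 excess over $63,300 is $275; credit = $1,150 − $275 = $875.
Total: $3,650 + $875 = $4,525.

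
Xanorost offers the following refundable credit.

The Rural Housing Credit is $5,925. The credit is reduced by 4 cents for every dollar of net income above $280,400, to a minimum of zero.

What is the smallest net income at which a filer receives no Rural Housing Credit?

The credit falls by 4% of each dollar above $280,400, so it reaches zero when the excess is $5,925 / 4% = $148,125: income = $280,400 + $148,125 = $428,525.

$428,525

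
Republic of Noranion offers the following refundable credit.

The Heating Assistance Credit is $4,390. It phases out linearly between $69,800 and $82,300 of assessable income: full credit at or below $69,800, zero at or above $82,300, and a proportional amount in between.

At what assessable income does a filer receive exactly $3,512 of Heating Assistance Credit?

$72,300

$3,512 is 3,512/4,390 of the full $4,390, so 878/4,390 of the $12,500 range has been used: income = $69,800 + $12,500 × 878/4,390 = $72,300.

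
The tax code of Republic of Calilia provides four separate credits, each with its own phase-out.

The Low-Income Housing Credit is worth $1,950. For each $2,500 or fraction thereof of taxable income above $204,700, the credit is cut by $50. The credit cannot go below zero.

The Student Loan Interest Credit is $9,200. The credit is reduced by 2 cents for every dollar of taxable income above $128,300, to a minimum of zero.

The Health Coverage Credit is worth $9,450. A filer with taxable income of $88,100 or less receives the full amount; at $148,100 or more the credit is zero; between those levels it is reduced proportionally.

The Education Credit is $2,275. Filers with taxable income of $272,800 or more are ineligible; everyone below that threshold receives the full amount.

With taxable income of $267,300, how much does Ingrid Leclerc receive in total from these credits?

Low-Income Housing Credit: income exceeds $204,700 by $62,600, which is 26 full-or-partial $2,500 increments; reduction = 26 × $50 = $1,300, leaving $650.
Student Loan Interest Credit: 2% of the $139,000 excess over $128,300 is $2,780; credit = $9,200 − $2,780 = $6,420.
Health Coverage Credit: $267,300 is at or above $148,100, so the credit is $0.
Education Credit: $267,300 is below the $272,800 cutoff, so the full $2,275 applies.
Total: $650 + $6,420 + $0 + $2,275 = $9,345.

$9,345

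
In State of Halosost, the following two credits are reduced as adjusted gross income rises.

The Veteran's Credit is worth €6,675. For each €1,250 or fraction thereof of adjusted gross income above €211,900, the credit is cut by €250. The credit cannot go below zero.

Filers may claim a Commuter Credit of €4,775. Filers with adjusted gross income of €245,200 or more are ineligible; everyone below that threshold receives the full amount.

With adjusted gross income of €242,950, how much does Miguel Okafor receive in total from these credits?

€5,200

Veteran's Credit: income exceeds €211,900 by €31,050, which is 25 full-or-partial €1,250 increments; reduction = 25 × €250 = €6,250, leaving €425.
Commuter Credit: €242,950 is below the €245,200 cutoff, so the full €4,775 applies.
Total: €425 + €4,775 = €5,200.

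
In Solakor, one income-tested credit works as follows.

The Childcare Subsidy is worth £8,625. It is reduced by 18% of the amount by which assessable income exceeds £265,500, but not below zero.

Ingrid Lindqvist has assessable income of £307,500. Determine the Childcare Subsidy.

Childcare Subsidy: 18% of the £42,000 excess over £265,500 is £7,560; credit = £8,625 − £7,560 = £1,065.

£1,065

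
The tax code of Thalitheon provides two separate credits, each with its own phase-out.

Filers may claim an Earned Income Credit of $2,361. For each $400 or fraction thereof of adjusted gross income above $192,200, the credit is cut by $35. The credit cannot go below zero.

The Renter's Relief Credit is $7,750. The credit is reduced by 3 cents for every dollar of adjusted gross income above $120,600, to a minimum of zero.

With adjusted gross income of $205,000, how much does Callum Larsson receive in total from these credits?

Earned Income Credit: income exceeds $192,200 by $12,800, which is 32 full-or-partial $400 increments; reduction = 32 × $35 = $1,120, leaving $1,241.
Renter's Relief Credit: 3% of the $84,400 excess over $120,600 is $2,532; credit = $7,750 − $2,532 = $5,218.
Total: $1,241 + $5,218 = $6,459.

$6,459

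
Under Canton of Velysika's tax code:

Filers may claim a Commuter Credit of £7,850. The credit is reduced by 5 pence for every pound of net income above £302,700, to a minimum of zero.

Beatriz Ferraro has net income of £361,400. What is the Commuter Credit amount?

£4,915

Commuter Credit: 5% of the £58,700 excess over £302,700 is £2,935; credit = £7,850 − £2,935 = £4,915.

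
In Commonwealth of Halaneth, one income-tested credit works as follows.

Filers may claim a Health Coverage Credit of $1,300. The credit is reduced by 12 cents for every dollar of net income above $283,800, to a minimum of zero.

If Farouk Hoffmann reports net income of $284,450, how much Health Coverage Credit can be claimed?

Health Coverage Credit: 12% of the $650 excess over $283,800 is $78; credit = $1,300 − $78 = $1,222.

$1,222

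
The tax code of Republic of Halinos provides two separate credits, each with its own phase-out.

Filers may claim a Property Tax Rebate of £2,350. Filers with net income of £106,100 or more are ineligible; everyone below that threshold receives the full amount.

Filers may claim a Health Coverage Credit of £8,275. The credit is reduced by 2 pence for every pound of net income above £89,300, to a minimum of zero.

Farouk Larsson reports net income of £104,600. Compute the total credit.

Property Tax Rebate: £104,600 is below the £106,100 cutoff, so the full £2,350 applies.
Health Coverage Credit: 2% of the £15,300 excess over £89,300 is £306; credit = £8,275 − £306 = £7,969.
Total: £2,350 + £7,969 = £10,319.

£10,319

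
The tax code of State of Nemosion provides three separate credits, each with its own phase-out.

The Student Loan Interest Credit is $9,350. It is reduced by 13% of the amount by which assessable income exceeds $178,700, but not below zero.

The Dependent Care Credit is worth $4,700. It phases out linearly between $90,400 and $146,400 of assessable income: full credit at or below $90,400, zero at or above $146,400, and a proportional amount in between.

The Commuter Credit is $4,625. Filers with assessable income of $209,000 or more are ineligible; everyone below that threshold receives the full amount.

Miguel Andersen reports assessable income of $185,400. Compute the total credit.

Student Loan Interest Credit: 13% of the $6,700 excess over $178,700 is $871; credit = $9,350 − $871 = $8,479.
Dependent Care Credit: $185,400 is at or above $146,400, so the credit is $0.
Commuter Credit: $185,400 is below the $209,000 cutoff, so the full $4,625 applies.
Total: $8,479 + $0 + $4,625 = $13,104.

$13,104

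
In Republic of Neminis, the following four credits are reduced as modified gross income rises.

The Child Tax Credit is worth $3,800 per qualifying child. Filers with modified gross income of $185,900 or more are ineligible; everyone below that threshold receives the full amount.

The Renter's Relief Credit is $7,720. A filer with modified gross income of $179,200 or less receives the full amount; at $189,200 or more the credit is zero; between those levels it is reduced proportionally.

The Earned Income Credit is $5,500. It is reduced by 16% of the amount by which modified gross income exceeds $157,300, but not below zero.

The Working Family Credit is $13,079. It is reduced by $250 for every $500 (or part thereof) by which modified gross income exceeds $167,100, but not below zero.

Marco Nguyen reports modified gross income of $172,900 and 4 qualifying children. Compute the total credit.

Child Tax Credit: base = 4 × $3,800 = $15,200. $172,900 is below the $185,900 cutoff, so the full $15,200 applies.
Renter's Relief Credit: $172,900 is at or below the $179,200 threshold, so the full $7,720 applies.
Earned Income Credit: 16% of the $15,600 excess over $157,300 is $2,496; credit = $5,500 − $2,496 = $3,004.
Working Family Credit: income exceeds $167,100 by $5,800, which is 12 full-or-partial $500 increments; reduction = 12 × $250 = $3,000, leaving $10,079.
Total: $15,200 + $7,720 + $3,004 + $10,079 = $36,003.

$36,003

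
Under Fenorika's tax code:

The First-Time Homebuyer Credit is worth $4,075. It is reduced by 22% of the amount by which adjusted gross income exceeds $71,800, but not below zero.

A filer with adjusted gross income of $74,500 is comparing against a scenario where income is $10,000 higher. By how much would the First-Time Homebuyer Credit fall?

At $74,500 — 22% of the $2,700 excess over $71,800 is $594; credit = $4,075 − $594 = $3,481.
At $84,500 — 22% of the $12,700 excess over $71,800 is $2,794; credit = $4,075 − $2,794 = $1,281.
Lost: $3,481 − $1,281 = $2,200.

$2,200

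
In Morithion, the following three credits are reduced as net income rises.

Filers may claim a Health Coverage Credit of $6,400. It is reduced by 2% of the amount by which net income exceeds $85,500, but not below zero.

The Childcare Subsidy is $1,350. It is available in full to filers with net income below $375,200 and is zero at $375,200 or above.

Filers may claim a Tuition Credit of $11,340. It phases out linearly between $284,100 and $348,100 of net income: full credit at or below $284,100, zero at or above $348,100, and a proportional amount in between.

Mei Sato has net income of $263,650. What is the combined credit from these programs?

Health Coverage Credit: 2% of the $178,150 excess over $85,500 is $3,563; credit = $6,400 − $3,563 = $2,837.
Childcare Subsidy: $263,650 is below the $375,200 cutoff, so the full $1,350 applies.
Tuition Credit: $263,650 is at or below the $284,100 threshold, so the full $11,340 applies.
Total: $2,837 + $1,350 + $11,340 = $15,527.

$15,527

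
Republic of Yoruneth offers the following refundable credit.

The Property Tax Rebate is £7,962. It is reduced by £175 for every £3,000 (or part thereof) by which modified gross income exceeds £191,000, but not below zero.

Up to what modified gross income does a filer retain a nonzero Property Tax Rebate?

After 45 increments the reduction is 45 × £175 = £7,875, leaving £87; one more increment wipes it out. Increment 45 ends at excess 45 × £3,000 = £135,000, so the highest qualifying income is £191,000 + £135,000 = £326,000.

£326,000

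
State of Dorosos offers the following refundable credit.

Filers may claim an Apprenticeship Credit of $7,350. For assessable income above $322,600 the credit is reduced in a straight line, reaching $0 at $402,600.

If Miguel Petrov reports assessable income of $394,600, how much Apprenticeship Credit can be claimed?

$735

Apprenticeship Credit: $394,600 is $72,000 into a $80,000 phase-out range, leaving 8,000/80,000 of the credit: $7,350 × 8,000/80,000 = $735.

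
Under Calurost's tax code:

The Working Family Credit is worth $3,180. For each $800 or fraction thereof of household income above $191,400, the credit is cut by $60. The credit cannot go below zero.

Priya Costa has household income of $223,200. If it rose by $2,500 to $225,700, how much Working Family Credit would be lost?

$180

At $223,200 — income exceeds $191,400 by $31,800, which is 40 full-or-partial $800 increments; reduction = 40 × $60 = $2,400, leaving $780.
At $225,700 — income exceeds $191,400 by $34,300, which is 43 full-or-partial $800 increments; reduction = 43 × $60 = $2,580, leaving $600.
Lost: $780 − $600 = $180.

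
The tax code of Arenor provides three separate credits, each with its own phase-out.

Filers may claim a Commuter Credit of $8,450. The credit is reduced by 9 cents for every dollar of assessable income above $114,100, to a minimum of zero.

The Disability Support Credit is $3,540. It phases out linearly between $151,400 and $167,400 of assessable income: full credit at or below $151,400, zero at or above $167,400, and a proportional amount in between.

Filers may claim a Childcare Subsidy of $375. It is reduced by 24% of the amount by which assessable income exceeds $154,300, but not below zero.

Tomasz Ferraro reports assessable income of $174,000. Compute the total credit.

Commuter Credit: 9% of the $59,900 excess over $114,100 is $5,391; credit = $8,450 − $5,391 = $3,059.
Disability Support Credit: $174,000 is at or above $167,400, so the credit is $0.
Childcare Subsidy: 24% of the $19,700 excess over $154,300 is $4,728 ≥ base, so the credit is $0.
Total: $3,059 + $0 + $0 = $3,059.

$3,059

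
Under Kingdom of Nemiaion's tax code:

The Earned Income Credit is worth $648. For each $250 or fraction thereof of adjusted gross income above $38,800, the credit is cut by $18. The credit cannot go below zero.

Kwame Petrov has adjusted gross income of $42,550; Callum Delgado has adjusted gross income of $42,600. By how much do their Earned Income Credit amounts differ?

Kwame ($42,550): Earned Income Credit: income exceeds $38,800 by $3,750, which is 15 full-or-partial $250 increments; reduction = 15 × $18 = $270, leaving $378.
Callum ($42,600): Earned Income Credit: income exceeds $38,800 by $3,800, which is 16 full-or-partial $250 increments; reduction = 16 × $18 = $288, leaving $360.
Difference: |$378 − $360| = $18.

$18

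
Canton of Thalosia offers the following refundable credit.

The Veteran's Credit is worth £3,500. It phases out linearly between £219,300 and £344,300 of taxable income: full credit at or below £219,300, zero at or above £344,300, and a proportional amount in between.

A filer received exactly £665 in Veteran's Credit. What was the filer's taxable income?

£320,550

£665 is 665/3,500 of the full £3,500, so 2,835/3,500 of the £125,000 range has been used: income = £219,300 + £125,000 × 2,835/3,500 = £320,550.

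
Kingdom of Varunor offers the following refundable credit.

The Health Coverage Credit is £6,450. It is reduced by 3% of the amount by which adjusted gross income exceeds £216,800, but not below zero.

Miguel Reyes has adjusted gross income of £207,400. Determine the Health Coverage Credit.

Health Coverage Credit: £207,400 is at or below the £216,800 threshold, so the full £6,450 applies.

£6,450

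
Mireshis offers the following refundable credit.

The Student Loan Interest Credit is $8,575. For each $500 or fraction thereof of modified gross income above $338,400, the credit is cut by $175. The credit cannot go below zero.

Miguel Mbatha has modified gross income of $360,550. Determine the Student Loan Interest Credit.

Student Loan Interest Credit: income exceeds $338,400 by $22,150, which is 45 full-or-partial $500 increments; reduction = 45 × $175 = $7,875, leaving $700.

$700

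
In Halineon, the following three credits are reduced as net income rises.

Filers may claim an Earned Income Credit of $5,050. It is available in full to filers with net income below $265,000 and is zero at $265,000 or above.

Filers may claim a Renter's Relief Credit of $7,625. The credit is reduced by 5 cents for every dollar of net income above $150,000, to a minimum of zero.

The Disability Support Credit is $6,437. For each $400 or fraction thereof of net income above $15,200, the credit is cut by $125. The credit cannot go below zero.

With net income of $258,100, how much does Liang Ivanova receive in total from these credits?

Earned Income Credit: $258,100 is below the $265,000 cutoff, so the full $5,050 applies.
Renter's Relief Credit: 5% of the $108,100 excess over $150,000 is $5,405; credit = $7,625 − $5,405 = $2,220.
Disability Support Credit: income exceeds $15,200 by $242,900 → 608 increments × $125 = $76,000 ≥ base, so the credit is $0.
Total: $5,050 + $2,220 + $0 = $7,270.

$7,270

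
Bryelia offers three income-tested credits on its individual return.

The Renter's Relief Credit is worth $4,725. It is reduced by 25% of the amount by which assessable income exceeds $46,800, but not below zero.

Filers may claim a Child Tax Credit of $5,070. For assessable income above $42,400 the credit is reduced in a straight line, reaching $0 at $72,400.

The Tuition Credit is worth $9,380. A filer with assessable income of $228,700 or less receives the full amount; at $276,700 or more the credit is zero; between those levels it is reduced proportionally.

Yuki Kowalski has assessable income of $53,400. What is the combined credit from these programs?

$15,666

Renter's Relief Credit: 25% of the $6,600 excess over $46,800 is $1,650; credit = $4,725 − $1,650 = $3,075.
Child Tax Credit: $53,400 is $11,000 into a $30,000 phase-out range, leaving 19,000/30,000 of the credit: $5,070 × 19,000/30,000 = $3,211.
Tuition Credit: $53,400 is at or below the $228,700 threshold, so the full $9,380 applies.
Total: $3,075 + $3,211 + $9,380 = $15,666.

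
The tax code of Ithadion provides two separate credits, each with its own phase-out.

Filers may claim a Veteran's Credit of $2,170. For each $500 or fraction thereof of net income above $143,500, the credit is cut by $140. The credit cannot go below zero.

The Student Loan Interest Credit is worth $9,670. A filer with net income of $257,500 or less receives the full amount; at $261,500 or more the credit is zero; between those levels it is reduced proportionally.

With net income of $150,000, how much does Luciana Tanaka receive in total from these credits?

Veteran's Credit: income exceeds $143,500 by $6,500, which is 13 full-or-partial $500 increments; reduction = 13 × $140 = $1,820, leaving $350.
Student Loan Interest Credit: $150,000 is at or below the $257,500 threshold, so the full $9,670 applies.
Total: $350 + $9,670 = $10,020.

$10,020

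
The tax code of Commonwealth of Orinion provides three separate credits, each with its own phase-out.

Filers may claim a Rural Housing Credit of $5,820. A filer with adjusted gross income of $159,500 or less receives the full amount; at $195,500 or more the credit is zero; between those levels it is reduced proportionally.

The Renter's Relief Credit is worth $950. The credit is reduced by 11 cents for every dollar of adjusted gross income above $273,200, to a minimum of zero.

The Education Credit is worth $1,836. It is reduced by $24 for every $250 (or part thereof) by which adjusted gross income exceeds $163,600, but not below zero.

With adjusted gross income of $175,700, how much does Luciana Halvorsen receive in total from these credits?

Rural Housing Credit: $175,700 is $16,200 into a $36,000 phase-out range, leaving 19,800/36,000 of the credit: $5,820 × 19,800/36,000 = $3,201.
Renter's Relief Credit: $175,700 is at or below the $273,200 threshold, so the full $950 applies.
Education Credit: income exceeds $163,600 by $12,100, which is 49 full-or-partial $250 increments; reduction = 49 × $24 = $1,176, leaving $660.
Total: $3,201 + $950 + $660 = $4,811.

$4,811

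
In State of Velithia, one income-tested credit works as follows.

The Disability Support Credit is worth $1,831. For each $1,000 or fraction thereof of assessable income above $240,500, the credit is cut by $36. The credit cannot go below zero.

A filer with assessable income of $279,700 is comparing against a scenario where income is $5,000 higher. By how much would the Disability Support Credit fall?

$180

At $279,700 — income exceeds $240,500 by $39,200, which is 40 full-or-partial $1,000 increments; reduction = 40 × $36 = $1,440, leaving $391.
At $284,700 — income exceeds $240,500 by $44,200, which is 45 full-or-partial $1,000 increments; reduction = 45 × $36 = $1,620, leaving $211.
Lost: $391 − $211 = $180.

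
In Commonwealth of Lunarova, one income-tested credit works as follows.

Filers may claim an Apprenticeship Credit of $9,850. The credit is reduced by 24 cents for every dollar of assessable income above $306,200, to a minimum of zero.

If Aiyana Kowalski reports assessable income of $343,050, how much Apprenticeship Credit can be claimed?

Apprenticeship Credit: 24% of the $36,850 excess over $306,200 is $8,844; credit = $9,850 − $8,844 = $1,006.

$1,006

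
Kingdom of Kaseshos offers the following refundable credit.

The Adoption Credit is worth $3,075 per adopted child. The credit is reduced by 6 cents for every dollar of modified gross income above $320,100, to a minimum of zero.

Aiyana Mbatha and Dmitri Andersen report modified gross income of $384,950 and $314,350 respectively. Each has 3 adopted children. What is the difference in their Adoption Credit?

Aiyana ($384,950): Adoption Credit: base = 3 × $3,075 = $9,225. 6% of the $64,850 excess over $320,100 is $3,891; credit = $9,225 − $3,891 = $5,334.
Dmitri ($314,350): Adoption Credit: base = 3 × $3,075 = $9,225. $314,350 is at or below the $320,100 threshold, so the full $9,225 applies.
Difference: |$5,334 − $9,225| = $3,891.

$3,891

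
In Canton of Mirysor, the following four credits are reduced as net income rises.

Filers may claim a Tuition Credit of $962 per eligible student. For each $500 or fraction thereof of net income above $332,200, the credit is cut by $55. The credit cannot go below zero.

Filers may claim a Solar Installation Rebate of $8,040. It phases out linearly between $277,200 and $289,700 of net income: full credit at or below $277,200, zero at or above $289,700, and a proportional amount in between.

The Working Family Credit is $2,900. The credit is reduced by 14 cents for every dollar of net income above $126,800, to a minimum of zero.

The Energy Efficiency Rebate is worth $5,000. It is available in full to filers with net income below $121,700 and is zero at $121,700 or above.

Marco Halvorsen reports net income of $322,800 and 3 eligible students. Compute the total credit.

$2,886

Tuition Credit: base = 3 × $962 = $2,886. $322,800 is at or below the $332,200 threshold, so the full $2,886 applies.
Solar Installation Rebate: $322,800 is at or above $289,700, so the credit is $0.
Working Family Credit: 14% of the $196,000 excess over $126,800 is $27,440 ≥ base, so the credit is $0.
Energy Efficiency Rebate: $322,800 meets or exceeds the $121,700 cutoff, so the credit is $0.
Total: $2,886 + $0 + $0 + $0 = $2,886.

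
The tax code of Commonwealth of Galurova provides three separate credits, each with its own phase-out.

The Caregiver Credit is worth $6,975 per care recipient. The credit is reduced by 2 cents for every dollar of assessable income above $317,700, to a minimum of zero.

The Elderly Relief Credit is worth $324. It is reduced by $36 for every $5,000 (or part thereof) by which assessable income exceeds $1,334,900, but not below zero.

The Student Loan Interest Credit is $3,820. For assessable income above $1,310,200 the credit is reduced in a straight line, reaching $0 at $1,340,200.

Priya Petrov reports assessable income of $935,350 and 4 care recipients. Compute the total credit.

$19,691

Caregiver Credit: base = 4 × $6,975 = $27,900. 2% of the $617,650 excess over $317,700 is $12,353; credit = $27,900 − $12,353 = $15,547.
Elderly Relief Credit: $935,350 is at or below the $1,334,900 threshold, so the full $324 applies.
Student Loan Interest Credit: $935,350 is at or below the $1,310,200 threshold, so the full $3,820 applies.
Total: $15,547 + $324 + $3,820 = $19,691.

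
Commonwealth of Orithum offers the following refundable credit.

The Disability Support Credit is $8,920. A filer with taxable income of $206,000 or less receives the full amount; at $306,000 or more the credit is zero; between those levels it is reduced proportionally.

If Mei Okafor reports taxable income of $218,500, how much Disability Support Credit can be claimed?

Disability Support Credit: $218,500 is $12,500 into a $100,000 phase-out range, leaving 87,500/100,000 of the credit: $8,920 × 87,500/100,000 = $7,805.

$7,805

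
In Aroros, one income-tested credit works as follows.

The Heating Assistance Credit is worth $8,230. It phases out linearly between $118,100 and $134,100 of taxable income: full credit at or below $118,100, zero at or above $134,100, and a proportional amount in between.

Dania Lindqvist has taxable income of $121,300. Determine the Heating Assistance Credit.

$6,584

Heating Assistance Credit: $121,300 is $3,200 into a $16,000 phase-out range, leaving 12,800/16,000 of the credit: $8,230 × 12,800/16,000 = $6,584.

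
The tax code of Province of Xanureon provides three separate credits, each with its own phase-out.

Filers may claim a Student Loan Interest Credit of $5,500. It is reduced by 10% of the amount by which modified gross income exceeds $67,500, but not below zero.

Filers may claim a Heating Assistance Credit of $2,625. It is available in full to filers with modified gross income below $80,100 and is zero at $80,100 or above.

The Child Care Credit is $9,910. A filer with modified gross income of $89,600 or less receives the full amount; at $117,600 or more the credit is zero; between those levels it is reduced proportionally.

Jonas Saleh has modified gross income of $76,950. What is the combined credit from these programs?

Student Loan Interest Credit: 10% of the $9,450 excess over $67,500 is $945; credit = $5,500 − $945 = $4,555.
Heating Assistance Credit: $76,950 is below the $80,100 cutoff, so the full $2,625 applies.
Child Care Credit: $76,950 is at or below the $89,600 threshold, so the full $9,910 applies.
Total: $4,555 + $2,625 + $9,910 = $17,090.

$17,090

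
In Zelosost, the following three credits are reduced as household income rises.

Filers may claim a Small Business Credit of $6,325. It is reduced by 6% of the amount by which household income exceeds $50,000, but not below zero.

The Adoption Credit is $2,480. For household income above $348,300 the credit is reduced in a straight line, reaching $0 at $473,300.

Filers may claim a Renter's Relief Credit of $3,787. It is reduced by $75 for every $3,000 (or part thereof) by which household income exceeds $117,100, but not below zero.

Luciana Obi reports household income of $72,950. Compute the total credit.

Small Business Credit: 6% of the $22,950 excess over $50,000 is $1,377; credit = $6,325 − $1,377 = $4,948.
Adoption Credit: $72,950 is at or below the $348,300 threshold, so the full $2,480 applies.
Renter's Relief Credit: $72,950 is at or below the $117,100 threshold, so the full $3,787 applies.
Total: $4,948 + $2,480 + $3,787 = $11,215.

$11,215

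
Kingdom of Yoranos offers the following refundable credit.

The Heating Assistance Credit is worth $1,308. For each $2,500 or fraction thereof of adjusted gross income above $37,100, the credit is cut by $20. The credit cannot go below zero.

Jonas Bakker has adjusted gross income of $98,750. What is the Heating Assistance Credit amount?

Heating Assistance Credit: income exceeds $37,100 by $61,650, which is 25 full-or-partial $2,500 increments; reduction = 25 × $20 = $500, leaving $808.

$808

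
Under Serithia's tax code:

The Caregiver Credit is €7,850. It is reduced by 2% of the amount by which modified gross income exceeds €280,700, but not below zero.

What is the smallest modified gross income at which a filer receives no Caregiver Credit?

€673,200

The credit falls by 2% of each euro above €280,700, so it reaches zero when the excess is €7,850 / 2% = €392,500: income = €280,700 + €392,500 = €673,200.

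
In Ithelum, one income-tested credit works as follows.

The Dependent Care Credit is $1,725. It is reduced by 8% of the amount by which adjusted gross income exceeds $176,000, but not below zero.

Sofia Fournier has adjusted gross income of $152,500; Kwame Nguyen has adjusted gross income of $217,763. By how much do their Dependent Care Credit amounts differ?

$1,725

Sofia ($152,500): Dependent Care Credit: $152,500 is at or below the $176,000 threshold, so the full $1,725 applies.
Kwame ($217,763): Dependent Care Credit: 8% of the $41,763 excess over $176,000 is $3,341.04 ≥ base, so the credit is $0.
Difference: |$1,725 − $0| = $1,725.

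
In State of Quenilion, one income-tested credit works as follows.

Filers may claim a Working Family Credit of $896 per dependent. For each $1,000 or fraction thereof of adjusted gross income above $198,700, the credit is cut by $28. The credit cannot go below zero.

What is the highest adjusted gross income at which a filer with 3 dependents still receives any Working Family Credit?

Full credit = 3 × $896 = $2,688.
After 95 increments the reduction is 95 × $28 = $2,660, leaving $28; one more increment wipes it out. Increment 95 ends at excess 95 × $1,000 = $95,000, so the highest qualifying income is $198,700 + $95,000 = $293,700.

$293,700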